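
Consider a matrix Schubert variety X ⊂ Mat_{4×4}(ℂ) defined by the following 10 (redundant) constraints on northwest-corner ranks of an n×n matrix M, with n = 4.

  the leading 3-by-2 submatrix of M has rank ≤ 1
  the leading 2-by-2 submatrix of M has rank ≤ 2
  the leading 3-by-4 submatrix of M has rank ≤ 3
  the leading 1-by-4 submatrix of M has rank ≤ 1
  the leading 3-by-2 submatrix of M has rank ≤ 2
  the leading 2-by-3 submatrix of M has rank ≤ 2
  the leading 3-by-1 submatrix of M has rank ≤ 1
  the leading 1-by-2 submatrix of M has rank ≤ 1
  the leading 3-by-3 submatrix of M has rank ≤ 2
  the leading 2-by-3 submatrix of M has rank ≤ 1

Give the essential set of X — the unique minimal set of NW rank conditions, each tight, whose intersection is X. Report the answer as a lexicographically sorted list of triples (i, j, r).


Computing R[i][j] = min implied NW-rank bound (n=4, 10 conditions):

  row 1: 1 1 1 1
  row 2: 1 1 1 2
  row 3: 1 1 2 3
  row 4: 1 2 3 4

reading off 1-entries of Δ²R: w = (1, 4, 3, 2).

2 SE-corners of the 3-cell Rothe diagram give Ess(w):

[(2, 3, 1), (3, 2, 1)]


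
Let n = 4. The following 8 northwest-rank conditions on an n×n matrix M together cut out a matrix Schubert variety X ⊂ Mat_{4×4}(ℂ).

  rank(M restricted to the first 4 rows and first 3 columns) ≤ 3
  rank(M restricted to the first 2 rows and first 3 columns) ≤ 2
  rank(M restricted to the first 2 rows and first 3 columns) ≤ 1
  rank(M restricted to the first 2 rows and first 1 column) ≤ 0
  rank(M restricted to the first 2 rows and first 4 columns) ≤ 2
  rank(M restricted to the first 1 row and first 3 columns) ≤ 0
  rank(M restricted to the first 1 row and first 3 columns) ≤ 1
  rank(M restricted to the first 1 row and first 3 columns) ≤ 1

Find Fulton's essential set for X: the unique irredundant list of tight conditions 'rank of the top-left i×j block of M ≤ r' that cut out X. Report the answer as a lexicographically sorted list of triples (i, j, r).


Rank table r_w(4×4) implied by the 8 constraints:

  row 1: 0  0  0  1
  row 2: 0  1  1  2
  row 3: 1  2  2  3
  row 4: 1  2  3  4

the unique w with this rank table is (4, 2, 1, 3).

|D(w)|=4, |Ess(w)|=2:

[(1, 3, 0), (2, 1, 0)]


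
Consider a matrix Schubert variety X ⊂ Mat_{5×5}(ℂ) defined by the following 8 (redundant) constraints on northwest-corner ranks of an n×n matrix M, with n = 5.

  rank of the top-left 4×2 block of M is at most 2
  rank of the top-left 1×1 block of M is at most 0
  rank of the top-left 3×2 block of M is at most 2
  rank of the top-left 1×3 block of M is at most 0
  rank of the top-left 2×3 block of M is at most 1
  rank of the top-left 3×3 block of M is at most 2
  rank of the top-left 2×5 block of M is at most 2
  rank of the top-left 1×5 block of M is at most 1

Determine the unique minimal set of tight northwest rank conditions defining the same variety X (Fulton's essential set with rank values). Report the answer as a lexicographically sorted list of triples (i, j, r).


Reconstructing r_w from the 8 given conditions:

  i=1: 0 0 0 1 1
  i=2: 1 1 1 2 2
  i=3: 1 2 2 3 3
  i=4: 1 2 3 4 4
  i=5: 1 2 3 4 5

reading off 1-entries of Δ²R: w = (4, 1, 2, 3, 5).

1 SE-corner of the 3-cell Rothe diagram gives Ess(w):

[(1, 3, 0)]


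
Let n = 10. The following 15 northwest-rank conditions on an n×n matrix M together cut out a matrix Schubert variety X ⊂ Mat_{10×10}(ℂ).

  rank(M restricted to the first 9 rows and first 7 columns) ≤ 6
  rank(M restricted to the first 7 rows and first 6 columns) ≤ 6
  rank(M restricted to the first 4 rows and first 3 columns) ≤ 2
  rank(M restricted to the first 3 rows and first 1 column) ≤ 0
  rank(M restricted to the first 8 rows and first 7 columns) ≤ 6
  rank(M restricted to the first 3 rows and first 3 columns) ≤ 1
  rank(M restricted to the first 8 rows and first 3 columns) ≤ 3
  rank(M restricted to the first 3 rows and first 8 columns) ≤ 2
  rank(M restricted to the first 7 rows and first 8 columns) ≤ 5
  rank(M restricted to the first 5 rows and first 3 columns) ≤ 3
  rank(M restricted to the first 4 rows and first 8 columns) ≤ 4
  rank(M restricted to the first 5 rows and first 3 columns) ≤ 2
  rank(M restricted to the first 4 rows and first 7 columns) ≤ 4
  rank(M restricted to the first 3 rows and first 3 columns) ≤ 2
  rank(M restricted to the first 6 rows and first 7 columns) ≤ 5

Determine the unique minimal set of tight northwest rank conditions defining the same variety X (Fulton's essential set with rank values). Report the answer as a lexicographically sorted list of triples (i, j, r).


The tightest implied rank at each (i,j), from the 15 conditions:

  R[1]: 0 1 1 1 1 1 1 1 1 1
  R[2]: 0 1 1 2 2 2 2 2 2 2
  R[3]: 0 1 1 2 2 2 2 2 3 3
  R[4]: 1 2 2 3 3 3 3 3 4 4
  R[5]: 1 2 2 3 4 4 4 4 5 5
  R[6]: 1 2 3 4 5 5 5 5 6 6
  R[7]: 1 2 3 4 5 5 5 5 6 7
  R[8]: 1 2 3 4 5 6 6 6 7 8
  R[9]: 1 2 3 4 5 6 6 7 8 9
  R[10]: 1 2 3 4 5 6 7 8 9 10

second differences of R give the permutation w = (2, 4, 9, 1, 5, 3, 10, 6, 8, 7).

Rothe diagram D(w) (14 cells), 6 SE-corners (essential conditions):

[(3, 1, 0), (3, 3, 1), (3, 8, 2), (5, 3, 2), (7, 8, 5), (9, 7, 6)]


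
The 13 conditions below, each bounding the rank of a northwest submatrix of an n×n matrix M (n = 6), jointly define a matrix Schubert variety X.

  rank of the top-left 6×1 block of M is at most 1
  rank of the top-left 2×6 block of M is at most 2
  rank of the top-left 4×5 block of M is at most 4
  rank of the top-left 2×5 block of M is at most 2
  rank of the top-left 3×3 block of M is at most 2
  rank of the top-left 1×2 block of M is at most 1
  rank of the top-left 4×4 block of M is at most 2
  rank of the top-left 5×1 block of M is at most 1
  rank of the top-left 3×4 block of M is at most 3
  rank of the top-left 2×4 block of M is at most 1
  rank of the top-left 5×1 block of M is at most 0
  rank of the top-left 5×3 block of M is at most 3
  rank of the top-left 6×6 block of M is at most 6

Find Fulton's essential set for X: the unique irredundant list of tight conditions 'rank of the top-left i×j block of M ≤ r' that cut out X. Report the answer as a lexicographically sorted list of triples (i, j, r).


Computing R[i][j] = min implied NW-rank bound (n=6, 13 conditions):

  i=1: 0  1  1  1  1  1
  i=2: 0  1  1  1  2  2
  i=3: 0  1  2  2  3  3
  i=4: 0  1  2  2  3  4
  i=5: 0  1  2  3  4  5
  i=6: 1  2  3  4  5  6

reading off 1-entries of Δ²R: w = (2, 5, 3, 6, 4, 1).

3 SE-corners of the 8-cell Rothe diagram give Ess(w):

[(2, 4, 1), (4, 4, 2), (5, 1, 0)]


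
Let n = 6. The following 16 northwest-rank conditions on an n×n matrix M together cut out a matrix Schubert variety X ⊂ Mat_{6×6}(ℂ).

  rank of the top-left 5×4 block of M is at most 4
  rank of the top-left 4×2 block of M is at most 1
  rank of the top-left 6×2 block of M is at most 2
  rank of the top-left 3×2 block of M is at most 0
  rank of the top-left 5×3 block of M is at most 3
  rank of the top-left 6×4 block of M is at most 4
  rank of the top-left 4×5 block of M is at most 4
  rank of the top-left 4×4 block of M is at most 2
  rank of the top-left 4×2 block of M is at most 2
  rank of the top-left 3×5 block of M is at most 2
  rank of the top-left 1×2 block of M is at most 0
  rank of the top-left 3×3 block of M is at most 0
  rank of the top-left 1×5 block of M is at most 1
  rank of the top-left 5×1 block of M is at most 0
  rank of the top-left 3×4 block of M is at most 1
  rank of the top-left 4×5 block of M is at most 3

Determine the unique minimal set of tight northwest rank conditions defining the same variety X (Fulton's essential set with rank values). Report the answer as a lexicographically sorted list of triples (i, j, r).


Recovering R(i,j) via the rank-extension bound from the 16 conditions:

  row 1: 0  0  0  1  1  1
  row 2: 0  0  0  1  2  2
  row 3: 0  0  0  1  2  3
  row 4: 0  1  1  2  3  4
  row 5: 0  1  2  3  4  5
  row 6: 1  2  3  4  5  6

so w = (4, 5, 6, 2, 3, 1).

Rothe diagram D(w) (11 cells), 2 SE-corners (essential conditions):

[(3, 3, 0), (5, 1, 0)]


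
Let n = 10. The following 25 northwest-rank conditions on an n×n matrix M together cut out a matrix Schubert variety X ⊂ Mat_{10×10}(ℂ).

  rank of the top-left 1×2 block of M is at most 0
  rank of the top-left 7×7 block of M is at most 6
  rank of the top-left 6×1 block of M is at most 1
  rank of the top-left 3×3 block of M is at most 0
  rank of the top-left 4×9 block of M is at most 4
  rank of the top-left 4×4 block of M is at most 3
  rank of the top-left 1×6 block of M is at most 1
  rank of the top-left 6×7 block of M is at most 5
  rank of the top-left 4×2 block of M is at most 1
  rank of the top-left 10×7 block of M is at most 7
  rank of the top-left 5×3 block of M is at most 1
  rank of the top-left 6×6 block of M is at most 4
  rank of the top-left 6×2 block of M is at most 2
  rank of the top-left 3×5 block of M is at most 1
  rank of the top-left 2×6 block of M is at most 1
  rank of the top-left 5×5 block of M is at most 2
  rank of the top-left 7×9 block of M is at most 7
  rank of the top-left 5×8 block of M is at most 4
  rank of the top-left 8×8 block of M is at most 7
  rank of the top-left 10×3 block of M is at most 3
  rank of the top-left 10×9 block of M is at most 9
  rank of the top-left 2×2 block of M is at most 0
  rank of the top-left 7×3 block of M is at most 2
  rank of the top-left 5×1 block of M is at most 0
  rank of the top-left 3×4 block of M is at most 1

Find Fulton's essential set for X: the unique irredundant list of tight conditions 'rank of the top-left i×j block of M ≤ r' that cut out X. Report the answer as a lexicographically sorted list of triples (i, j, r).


The tightest implied rank at each (i,j), from the 25 conditions:

  R[1]: 0 | 0 | 0 | 1 | 1 | 1 | 1 | 1 | 1 | 1
  R[2]: 0 | 0 | 0 | 1 | 1 | 1 | 2 | 2 | 2 | 2
  R[3]: 0 | 0 | 0 | 1 | 1 | 2 | 3 | 3 | 3 | 3
  R[4]: 0 | 1 | 1 | 2 | 2 | 3 | 4 | 4 | 4 | 4
  R[5]: 0 | 1 | 1 | 2 | 2 | 3 | 4 | 4 | 5 | 5
  R[6]: 1 | 2 | 2 | 3 | 3 | 4 | 5 | 5 | 6 | 6
  R[7]: 1 | 2 | 2 | 3 | 4 | 5 | 6 | 6 | 7 | 7
  R[8]: 1 | 2 | 3 | 4 | 5 | 6 | 7 | 7 | 8 | 8
  R[9]: 1 | 2 | 3 | 4 | 5 | 6 | 7 | 8 | 9 | 9
  R[10]: 1 | 2 | 3 | 4 | 5 | 6 | 7 | 8 | 9 | 10

hence w(1..10) = (4, 7, 6, 2, 9, 1, 5, 3, 8, 10).

Rothe diagram D(w) (18 cells), 8 SE-corners (essential conditions):

[(2, 6, 1), (3, 3, 0), (3, 5, 1), (5, 1, 0), (5, 3, 1), (5, 5, 2), (5, 8, 4), (7, 3, 2)]


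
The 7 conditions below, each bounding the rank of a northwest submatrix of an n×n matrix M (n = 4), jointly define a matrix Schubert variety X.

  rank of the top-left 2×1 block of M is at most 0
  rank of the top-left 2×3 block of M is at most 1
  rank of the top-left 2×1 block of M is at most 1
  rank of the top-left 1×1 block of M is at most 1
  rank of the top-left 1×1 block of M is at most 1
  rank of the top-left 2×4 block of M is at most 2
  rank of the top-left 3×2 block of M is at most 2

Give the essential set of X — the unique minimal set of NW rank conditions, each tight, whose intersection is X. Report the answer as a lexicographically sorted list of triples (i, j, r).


Propagating the 7 rank bounds to every northwest block:

  R[1]: 0, 1, 1, 1
  R[2]: 0, 1, 1, 2
  R[3]: 1, 2, 2, 3
  R[4]: 1, 2, 3, 4

second differences of R give the permutation w = (2, 4, 1, 3).

Fulton essential set (2 of the 3 Rothe cells):

[(2, 1, 0), (2, 3, 1)]


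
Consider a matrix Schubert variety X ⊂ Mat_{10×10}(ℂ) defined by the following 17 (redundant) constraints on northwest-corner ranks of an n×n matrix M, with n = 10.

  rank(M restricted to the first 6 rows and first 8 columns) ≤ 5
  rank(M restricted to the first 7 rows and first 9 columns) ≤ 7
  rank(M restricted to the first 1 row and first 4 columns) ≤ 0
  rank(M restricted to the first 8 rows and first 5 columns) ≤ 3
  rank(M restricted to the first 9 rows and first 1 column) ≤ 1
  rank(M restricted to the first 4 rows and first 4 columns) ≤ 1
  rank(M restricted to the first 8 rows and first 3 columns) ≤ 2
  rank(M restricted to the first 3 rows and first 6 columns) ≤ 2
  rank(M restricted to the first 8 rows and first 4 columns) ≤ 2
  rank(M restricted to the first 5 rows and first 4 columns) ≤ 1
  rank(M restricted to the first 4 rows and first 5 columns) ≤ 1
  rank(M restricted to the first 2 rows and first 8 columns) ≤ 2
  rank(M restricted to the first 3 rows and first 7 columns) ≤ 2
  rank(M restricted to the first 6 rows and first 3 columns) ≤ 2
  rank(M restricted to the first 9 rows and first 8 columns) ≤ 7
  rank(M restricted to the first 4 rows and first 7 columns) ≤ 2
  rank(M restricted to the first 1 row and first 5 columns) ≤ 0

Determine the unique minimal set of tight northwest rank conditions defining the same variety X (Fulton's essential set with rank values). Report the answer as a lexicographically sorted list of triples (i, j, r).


Reconstructing r_w from the 17 given conditions:

  i=1: 0  0  0  0  0  1  1  1  1  1
  i=2: 1  1  1  1  1  2  2  2  2  2
  i=3: 1  1  1  1  1  2  2  3  3  3
  i=4: 1  1  1  1  1  2  2  3  4  4
  i=5: 1  1  1  1  2  3  3  4  5  5
  i=6: 1  2  2  2  3  4  4  5  6  6
  i=7: 1  2  2  2  3  4  5  6  7  7
  i=8: 1  2  2  2  3  4  5  6  7  8
  i=9: 1  2  3  3  4  5  6  7  8  9
  i=10: 1  2  3  4  5  6  7  8  9  10

second differences of R give the permutation w = (6, 1, 8, 9, 5, 2, 7, 10, 3, 4).

Fulton essential set (5 of the 22 Rothe cells):

[(1, 5, 0), (4, 5, 1), (4, 7, 2), (5, 4, 1), (8, 4, 2)]


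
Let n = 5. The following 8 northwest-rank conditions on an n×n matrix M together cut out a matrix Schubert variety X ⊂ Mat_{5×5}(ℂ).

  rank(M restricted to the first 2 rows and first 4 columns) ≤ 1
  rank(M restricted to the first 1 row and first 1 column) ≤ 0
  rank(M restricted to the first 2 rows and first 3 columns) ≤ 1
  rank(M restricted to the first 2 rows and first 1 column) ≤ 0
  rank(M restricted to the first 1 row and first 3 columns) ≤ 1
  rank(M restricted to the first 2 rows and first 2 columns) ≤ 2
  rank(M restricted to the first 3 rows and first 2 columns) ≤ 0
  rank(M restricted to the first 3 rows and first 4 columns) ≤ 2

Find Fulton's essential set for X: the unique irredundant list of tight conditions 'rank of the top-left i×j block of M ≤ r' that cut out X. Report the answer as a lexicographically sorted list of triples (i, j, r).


Computing R[i][j] = min implied NW-rank bound (n=5, 8 conditions):

  i=1: 0 0 1 1 1
  i=2: 0 0 1 1 2
  i=3: 0 0 1 2 3
  i=4: 1 1 2 3 4
  i=5: 1 2 3 4 5

second differences of R give the permutation w = (3, 5, 4, 1, 2).

ℓ(w)=7; the 2 essential cells (i,j,r):

[(2, 4, 1), (3, 2, 0)]


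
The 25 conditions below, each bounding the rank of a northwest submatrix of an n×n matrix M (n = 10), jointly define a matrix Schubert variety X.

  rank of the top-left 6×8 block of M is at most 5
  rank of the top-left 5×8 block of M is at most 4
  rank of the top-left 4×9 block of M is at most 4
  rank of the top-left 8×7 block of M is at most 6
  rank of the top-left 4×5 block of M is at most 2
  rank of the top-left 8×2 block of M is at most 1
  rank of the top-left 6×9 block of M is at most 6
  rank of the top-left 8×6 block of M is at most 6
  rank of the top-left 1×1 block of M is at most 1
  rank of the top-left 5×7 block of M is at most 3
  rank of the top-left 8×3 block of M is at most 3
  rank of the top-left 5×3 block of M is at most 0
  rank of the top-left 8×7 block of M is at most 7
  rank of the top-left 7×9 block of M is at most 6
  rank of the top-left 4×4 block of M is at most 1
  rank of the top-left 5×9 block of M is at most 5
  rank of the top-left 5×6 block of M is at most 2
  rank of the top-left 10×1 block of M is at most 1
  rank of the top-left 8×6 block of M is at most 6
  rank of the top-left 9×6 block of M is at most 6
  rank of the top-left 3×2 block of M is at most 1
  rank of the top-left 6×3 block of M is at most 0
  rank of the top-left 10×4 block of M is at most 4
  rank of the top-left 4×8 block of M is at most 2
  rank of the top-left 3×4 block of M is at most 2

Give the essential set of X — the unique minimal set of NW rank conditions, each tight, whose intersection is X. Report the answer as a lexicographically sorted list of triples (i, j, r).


Rank table r_w(10×10) implied by the 25 constraints:

  0 | 0 | 0 | 1 | 1 | 1 | 1 | 1 | 1 | 1
  0 | 0 | 0 | 1 | 2 | 2 | 2 | 2 | 2 | 2
  0 | 0 | 0 | 1 | 2 | 2 | 2 | 2 | 3 | 3
  0 | 0 | 0 | 1 | 2 | 2 | 2 | 2 | 3 | 4
  0 | 0 | 0 | 1 | 2 | 2 | 3 | 3 | 4 | 5
  0 | 0 | 0 | 1 | 2 | 3 | 4 | 4 | 5 | 6
  1 | 1 | 1 | 2 | 3 | 4 | 5 | 5 | 6 | 7
  1 | 1 | 2 | 3 | 4 | 5 | 6 | 6 | 7 | 8
  1 | 2 | 3 | 4 | 5 | 6 | 7 | 7 | 8 | 9
  1 | 2 | 3 | 4 | 5 | 6 | 7 | 8 | 9 | 10

giving w = (4, 5, 9, 10, 7, 6, 1, 3, 2, 8) via Δ²R.

ℓ(w)=26; the 4 essential cells (i,j,r):

[(4, 8, 2), (5, 6, 2), (6, 3, 0), (8, 2, 1)]


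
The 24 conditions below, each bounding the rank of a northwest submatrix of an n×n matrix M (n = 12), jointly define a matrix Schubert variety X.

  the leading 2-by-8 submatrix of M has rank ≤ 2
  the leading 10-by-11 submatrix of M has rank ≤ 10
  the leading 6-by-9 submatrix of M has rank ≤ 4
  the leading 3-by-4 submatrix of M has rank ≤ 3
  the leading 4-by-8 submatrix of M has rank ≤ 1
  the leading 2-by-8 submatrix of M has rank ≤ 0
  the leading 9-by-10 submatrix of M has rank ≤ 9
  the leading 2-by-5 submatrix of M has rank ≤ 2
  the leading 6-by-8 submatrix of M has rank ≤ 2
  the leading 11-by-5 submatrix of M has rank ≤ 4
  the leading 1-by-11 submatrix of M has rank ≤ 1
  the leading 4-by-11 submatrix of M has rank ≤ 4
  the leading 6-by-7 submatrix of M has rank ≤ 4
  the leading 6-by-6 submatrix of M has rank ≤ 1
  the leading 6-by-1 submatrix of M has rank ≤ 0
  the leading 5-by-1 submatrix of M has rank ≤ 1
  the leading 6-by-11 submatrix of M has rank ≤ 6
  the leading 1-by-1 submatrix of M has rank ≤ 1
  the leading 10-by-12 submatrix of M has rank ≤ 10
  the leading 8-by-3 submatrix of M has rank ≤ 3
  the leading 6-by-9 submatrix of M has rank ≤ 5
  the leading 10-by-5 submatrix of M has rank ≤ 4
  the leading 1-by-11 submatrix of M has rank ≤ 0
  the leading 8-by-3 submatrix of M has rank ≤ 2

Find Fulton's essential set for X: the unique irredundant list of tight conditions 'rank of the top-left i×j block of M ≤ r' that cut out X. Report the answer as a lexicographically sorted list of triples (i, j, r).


Computing R[i][j] = min implied NW-rank bound (n=12, 24 conditions):

  row 1: 0 | 0 | 0 | 0 | 0 | 0 | 0 | 0 | 0 | 0 | 0 | 1
  row 2: 0 | 0 | 0 | 0 | 0 | 0 | 0 | 0 | 1 | 1 | 1 | 2
  row 3: 0 | 1 | 1 | 1 | 1 | 1 | 1 | 1 | 2 | 2 | 2 | 3
  row 4: 0 | 1 | 1 | 1 | 1 | 1 | 1 | 1 | 2 | 3 | 3 | 4
  row 5: 0 | 1 | 1 | 1 | 1 | 1 | 2 | 2 | 3 | 4 | 4 | 5
  row 6: 0 | 1 | 1 | 1 | 1 | 1 | 2 | 2 | 3 | 4 | 5 | 6
  row 7: 1 | 2 | 2 | 2 | 2 | 2 | 3 | 3 | 4 | 5 | 6 | 7
  row 8: 1 | 2 | 2 | 3 | 3 | 3 | 4 | 4 | 5 | 6 | 7 | 8
  row 9: 1 | 2 | 3 | 4 | 4 | 4 | 5 | 5 | 6 | 7 | 8 | 9
  row 10: 1 | 2 | 3 | 4 | 4 | 5 | 6 | 6 | 7 | 8 | 9 | 10
  row 11: 1 | 2 | 3 | 4 | 4 | 5 | 6 | 7 | 8 | 9 | 10 | 11
  row 12: 1 | 2 | 3 | 4 | 5 | 6 | 7 | 8 | 9 | 10 | 11 | 12

the unique w with this rank table is (12, 9, 2, 10, 7, 11, 1, 4, 3, 6, 8, 5).

8 SE-corners of the 41-cell Rothe diagram give Ess(w):

[(1, 11, 0), (2, 8, 0), (4, 8, 1), (6, 1, 0), (6, 6, 1), (6, 8, 2), (8, 3, 2), (11, 5, 4)]


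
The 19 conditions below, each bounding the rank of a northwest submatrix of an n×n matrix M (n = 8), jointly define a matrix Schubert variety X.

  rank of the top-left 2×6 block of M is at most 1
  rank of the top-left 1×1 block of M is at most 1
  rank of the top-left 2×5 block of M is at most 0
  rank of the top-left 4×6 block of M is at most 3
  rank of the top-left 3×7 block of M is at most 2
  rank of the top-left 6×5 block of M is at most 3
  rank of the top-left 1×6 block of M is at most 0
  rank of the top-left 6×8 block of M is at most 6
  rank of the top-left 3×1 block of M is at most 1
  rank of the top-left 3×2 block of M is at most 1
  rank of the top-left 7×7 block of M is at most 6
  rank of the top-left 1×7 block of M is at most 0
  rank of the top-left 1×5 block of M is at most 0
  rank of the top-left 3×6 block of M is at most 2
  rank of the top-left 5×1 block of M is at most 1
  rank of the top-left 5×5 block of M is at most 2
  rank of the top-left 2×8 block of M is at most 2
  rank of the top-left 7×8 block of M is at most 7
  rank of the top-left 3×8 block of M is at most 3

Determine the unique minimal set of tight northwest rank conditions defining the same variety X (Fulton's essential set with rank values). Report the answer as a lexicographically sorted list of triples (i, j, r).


Rank table r_w(8×8) implied by the 19 constraints:

  R[1]: 0 0 0 0 0 0 0 1
  R[2]: 0 0 0 0 0 1 1 2
  R[3]: 1 1 1 1 1 2 2 3
  R[4]: 1 2 2 2 2 3 3 4
  R[5]: 1 2 2 2 2 3 4 5
  R[6]: 1 2 3 3 3 4 5 6
  R[7]: 1 2 3 4 4 5 6 7
  R[8]: 1 2 3 4 5 6 7 8

giving w = (8, 6, 1, 2, 7, 3, 4, 5) via Δ²R.

Rothe diagram D(w) (15 cells), 3 SE-corners (essential conditions):

[(1, 7, 0), (2, 5, 0), (5, 5, 2)]


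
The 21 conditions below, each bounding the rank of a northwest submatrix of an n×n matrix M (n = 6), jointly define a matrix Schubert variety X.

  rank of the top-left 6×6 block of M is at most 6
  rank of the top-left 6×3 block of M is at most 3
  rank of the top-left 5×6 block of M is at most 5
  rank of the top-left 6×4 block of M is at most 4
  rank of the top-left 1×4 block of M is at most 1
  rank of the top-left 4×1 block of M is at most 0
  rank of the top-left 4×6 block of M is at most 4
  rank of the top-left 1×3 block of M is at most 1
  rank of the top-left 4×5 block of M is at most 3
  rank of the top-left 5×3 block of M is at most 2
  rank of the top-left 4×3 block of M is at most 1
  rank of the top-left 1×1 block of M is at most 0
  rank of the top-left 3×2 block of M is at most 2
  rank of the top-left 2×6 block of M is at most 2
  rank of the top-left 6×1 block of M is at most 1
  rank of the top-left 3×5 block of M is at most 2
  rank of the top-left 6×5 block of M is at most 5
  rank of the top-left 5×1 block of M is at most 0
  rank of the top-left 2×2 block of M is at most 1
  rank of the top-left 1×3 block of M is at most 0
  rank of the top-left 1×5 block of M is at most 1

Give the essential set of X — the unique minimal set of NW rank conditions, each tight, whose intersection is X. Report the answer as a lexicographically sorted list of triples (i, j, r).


The tightest implied rank at each (i,j), from the 21 conditions:

  0  0  0  1  1  1
  0  1  1  2  2  2
  0  1  1  2  2  3
  0  1  1  2  3  4
  0  1  2  3  4  5
  1  2  3  4  5  6

second differences of R give the permutation w = (4, 2, 6, 5, 3, 1).

4 SE-corners of the 10-cell Rothe diagram give Ess(w):

[(1, 3, 0), (3, 5, 2), (4, 3, 1), (5, 1, 0)]


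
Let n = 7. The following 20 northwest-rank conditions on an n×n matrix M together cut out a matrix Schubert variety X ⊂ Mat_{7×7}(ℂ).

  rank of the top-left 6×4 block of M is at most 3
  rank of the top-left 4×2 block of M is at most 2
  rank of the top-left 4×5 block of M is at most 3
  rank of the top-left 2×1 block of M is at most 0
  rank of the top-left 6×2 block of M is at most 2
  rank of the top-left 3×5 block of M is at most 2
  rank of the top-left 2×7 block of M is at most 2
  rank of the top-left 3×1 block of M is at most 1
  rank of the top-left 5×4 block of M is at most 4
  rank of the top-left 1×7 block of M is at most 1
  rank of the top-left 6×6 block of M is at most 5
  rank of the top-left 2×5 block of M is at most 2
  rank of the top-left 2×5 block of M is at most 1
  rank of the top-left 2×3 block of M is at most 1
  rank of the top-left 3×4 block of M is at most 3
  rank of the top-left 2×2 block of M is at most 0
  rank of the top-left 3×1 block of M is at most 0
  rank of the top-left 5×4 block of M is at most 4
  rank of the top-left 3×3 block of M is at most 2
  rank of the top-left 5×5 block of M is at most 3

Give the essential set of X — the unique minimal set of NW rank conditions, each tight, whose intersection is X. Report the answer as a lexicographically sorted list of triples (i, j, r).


Rank table r_w(7×7) implied by the 20 constraints:

  R[1]: 0, 0, 1, 1, 1, 1, 1
  R[2]: 0, 0, 1, 1, 1, 2, 2
  R[3]: 0, 1, 2, 2, 2, 3, 3
  R[4]: 1, 2, 3, 3, 3, 4, 4
  R[5]: 1, 2, 3, 3, 3, 4, 5
  R[6]: 1, 2, 3, 3, 4, 5, 6
  R[7]: 1, 2, 3, 4, 5, 6, 7

reading off 1-entries of Δ²R: w = (3, 6, 2, 1, 7, 5, 4).

Fulton essential set (5 of the 10 Rothe cells):

[(2, 2, 0), (2, 5, 1), (3, 1, 0), (5, 5, 3), (6, 4, 3)]


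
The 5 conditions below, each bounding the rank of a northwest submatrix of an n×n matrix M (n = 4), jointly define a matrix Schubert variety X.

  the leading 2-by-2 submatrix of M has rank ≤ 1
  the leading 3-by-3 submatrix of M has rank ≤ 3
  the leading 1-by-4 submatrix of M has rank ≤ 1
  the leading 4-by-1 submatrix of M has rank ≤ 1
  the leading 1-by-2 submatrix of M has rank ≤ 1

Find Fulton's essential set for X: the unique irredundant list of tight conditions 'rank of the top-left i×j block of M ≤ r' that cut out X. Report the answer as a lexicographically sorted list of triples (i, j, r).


Recovering R(i,j) via the rank-extension bound from the 5 conditions:

  row 1: 1  1  1  1
  row 2: 1  1  2  2
  row 3: 1  2  3  3
  row 4: 1  2  3  4

second differences of R give the permutation w = (1, 3, 2, 4).

1 SE-corner of the 1-cell Rothe diagram gives Ess(w):

[(2, 2, 1)]


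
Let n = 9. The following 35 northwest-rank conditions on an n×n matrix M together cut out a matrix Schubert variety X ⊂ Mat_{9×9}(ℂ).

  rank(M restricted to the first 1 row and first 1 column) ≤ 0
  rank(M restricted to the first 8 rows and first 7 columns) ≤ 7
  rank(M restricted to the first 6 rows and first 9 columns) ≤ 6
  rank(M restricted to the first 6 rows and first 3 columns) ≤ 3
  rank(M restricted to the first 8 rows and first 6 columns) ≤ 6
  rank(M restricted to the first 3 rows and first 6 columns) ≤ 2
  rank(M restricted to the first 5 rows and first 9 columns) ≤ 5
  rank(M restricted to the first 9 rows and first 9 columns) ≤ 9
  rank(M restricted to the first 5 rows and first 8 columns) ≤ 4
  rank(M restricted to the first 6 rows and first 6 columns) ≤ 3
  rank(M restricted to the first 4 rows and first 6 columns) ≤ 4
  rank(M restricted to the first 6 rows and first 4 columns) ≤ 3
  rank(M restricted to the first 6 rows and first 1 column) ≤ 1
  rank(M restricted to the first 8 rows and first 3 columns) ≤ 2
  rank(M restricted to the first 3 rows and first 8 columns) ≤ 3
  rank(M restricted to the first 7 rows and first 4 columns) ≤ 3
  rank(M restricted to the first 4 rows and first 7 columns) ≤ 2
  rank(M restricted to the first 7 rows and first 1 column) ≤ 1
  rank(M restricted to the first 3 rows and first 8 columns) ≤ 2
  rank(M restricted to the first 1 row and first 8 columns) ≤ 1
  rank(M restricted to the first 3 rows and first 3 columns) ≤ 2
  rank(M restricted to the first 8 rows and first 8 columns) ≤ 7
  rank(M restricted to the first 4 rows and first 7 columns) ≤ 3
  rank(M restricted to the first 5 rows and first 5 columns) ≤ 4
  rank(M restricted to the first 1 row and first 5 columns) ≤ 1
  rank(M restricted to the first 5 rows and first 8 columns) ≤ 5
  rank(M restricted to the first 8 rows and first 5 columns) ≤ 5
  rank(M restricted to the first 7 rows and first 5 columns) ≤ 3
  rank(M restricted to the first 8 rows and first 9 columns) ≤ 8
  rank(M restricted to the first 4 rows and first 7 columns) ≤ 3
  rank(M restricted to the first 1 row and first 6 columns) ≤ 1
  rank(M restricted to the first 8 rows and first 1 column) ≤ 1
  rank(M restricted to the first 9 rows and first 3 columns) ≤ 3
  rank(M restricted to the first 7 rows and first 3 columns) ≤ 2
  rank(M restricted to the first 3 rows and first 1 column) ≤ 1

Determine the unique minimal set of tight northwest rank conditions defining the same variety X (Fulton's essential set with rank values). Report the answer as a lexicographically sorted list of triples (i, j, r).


Computing R[i][j] = min implied NW-rank bound (n=9, 35 conditions):

  R[1]: 0  1  1  1  1  1  1  1  1
  R[2]: 1  2  2  2  2  2  2  2  2
  R[3]: 1  2  2  2  2  2  2  2  3
  R[4]: 1  2  2  2  2  2  2  3  4
  R[5]: 1  2  2  3  3  3  3  4  5
  R[6]: 1  2  2  3  3  3  4  5  6
  R[7]: 1  2  2  3  3  4  5  6  7
  R[8]: 1  2  2  3  4  5  6  7  8
  R[9]: 1  2  3  4  5  6  7  8  9

the unique w with this rank table is (2, 1, 9, 8, 4, 7, 6, 5, 3).

D(w) has 19 cells with 6 SE-corners; essential set:

[(1, 1, 0), (3, 8, 2), (4, 7, 2), (6, 6, 3), (7, 5, 3), (8, 3, 2)]


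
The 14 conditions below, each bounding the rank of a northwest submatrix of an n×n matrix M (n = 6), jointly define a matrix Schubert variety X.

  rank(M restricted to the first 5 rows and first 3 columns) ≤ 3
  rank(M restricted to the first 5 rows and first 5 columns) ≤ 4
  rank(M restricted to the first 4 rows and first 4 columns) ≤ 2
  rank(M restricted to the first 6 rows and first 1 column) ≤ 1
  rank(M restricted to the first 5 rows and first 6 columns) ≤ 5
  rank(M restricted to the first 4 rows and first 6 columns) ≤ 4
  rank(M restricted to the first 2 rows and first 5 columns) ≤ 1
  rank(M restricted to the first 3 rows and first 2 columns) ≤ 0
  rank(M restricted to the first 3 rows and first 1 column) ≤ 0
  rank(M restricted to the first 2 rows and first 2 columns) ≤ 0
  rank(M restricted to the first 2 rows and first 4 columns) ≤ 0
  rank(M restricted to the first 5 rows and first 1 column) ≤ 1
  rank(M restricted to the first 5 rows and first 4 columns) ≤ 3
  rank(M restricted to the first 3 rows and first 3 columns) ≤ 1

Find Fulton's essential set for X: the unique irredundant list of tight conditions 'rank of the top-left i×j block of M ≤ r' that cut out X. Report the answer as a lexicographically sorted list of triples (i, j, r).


Rank table r_w(6×6) implied by the 14 constraints:

  0  0  0  0  1  1
  0  0  0  0  1  2
  0  0  1  1  2  3
  1  1  2  2  3  4
  1  2  3  3  4  5
  1  2  3  4  5  6

giving w = (5, 6, 3, 1, 2, 4) via Δ²R.

D(w) has 10 cells with 2 SE-corners; essential set:

[(2, 4, 0), (3, 2, 0)]


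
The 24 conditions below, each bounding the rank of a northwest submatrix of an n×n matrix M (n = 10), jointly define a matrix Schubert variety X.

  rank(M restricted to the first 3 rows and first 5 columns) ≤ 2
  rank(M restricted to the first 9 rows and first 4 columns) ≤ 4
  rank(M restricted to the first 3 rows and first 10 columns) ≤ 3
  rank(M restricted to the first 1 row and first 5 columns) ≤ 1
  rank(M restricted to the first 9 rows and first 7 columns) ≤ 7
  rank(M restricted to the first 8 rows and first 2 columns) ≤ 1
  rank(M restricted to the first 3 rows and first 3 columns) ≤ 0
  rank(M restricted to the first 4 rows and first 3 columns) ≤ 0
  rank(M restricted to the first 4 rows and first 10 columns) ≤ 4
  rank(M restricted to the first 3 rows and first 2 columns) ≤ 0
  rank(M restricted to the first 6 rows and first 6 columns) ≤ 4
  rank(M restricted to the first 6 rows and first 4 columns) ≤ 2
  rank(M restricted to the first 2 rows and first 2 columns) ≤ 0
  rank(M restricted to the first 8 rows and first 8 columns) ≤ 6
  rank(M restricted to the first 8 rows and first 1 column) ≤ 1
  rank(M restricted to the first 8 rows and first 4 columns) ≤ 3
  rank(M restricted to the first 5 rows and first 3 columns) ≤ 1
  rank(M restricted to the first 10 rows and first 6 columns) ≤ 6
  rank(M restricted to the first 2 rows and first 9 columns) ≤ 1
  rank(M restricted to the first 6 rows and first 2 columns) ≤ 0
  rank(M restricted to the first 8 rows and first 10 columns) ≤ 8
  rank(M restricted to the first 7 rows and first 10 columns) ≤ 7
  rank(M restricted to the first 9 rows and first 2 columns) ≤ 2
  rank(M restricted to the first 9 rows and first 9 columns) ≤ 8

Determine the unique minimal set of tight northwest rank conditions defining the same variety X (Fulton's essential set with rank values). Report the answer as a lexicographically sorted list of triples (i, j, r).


Rank table r_w(10×10) implied by the 24 constraints:

  R[1]: 0 | 0 | 0 | 1 | 1 | 1 | 1 | 1 | 1 | 1
  R[2]: 0 | 0 | 0 | 1 | 1 | 1 | 1 | 1 | 1 | 2
  R[3]: 0 | 0 | 0 | 1 | 2 | 2 | 2 | 2 | 2 | 3
  R[4]: 0 | 0 | 0 | 1 | 2 | 3 | 3 | 3 | 3 | 4
  R[5]: 0 | 0 | 1 | 2 | 3 | 4 | 4 | 4 | 4 | 5
  R[6]: 0 | 0 | 1 | 2 | 3 | 4 | 5 | 5 | 5 | 6
  R[7]: 1 | 1 | 2 | 3 | 4 | 5 | 6 | 6 | 6 | 7
  R[8]: 1 | 1 | 2 | 3 | 4 | 5 | 6 | 6 | 7 | 8
  R[9]: 1 | 2 | 3 | 4 | 5 | 6 | 7 | 7 | 8 | 9
  R[10]: 1 | 2 | 3 | 4 | 5 | 6 | 7 | 8 | 9 | 10

the unique w with this rank table is (4, 10, 5, 6, 3, 7, 1, 9, 2, 8).

ℓ(w)=23; the 5 essential cells (i,j,r):

[(2, 9, 1), (4, 3, 0), (6, 2, 0), (8, 2, 1), (8, 8, 6)]


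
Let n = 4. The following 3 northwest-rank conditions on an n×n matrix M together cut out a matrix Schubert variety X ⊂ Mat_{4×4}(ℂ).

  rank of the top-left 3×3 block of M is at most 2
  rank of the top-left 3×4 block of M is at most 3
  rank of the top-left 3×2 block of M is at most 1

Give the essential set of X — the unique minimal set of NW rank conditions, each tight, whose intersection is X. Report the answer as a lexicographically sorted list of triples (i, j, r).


Rank table r_w(4×4) implied by the 3 constraints:

  R[1]: 1, 1, 1, 1
  R[2]: 1, 1, 2, 2
  R[3]: 1, 1, 2, 3
  R[4]: 1, 2, 3, 4

the unique w with this rank table is (1, 3, 4, 2).

ℓ(w)=2; the 1 essential cell (i,j,r):

[(3, 2, 1)]


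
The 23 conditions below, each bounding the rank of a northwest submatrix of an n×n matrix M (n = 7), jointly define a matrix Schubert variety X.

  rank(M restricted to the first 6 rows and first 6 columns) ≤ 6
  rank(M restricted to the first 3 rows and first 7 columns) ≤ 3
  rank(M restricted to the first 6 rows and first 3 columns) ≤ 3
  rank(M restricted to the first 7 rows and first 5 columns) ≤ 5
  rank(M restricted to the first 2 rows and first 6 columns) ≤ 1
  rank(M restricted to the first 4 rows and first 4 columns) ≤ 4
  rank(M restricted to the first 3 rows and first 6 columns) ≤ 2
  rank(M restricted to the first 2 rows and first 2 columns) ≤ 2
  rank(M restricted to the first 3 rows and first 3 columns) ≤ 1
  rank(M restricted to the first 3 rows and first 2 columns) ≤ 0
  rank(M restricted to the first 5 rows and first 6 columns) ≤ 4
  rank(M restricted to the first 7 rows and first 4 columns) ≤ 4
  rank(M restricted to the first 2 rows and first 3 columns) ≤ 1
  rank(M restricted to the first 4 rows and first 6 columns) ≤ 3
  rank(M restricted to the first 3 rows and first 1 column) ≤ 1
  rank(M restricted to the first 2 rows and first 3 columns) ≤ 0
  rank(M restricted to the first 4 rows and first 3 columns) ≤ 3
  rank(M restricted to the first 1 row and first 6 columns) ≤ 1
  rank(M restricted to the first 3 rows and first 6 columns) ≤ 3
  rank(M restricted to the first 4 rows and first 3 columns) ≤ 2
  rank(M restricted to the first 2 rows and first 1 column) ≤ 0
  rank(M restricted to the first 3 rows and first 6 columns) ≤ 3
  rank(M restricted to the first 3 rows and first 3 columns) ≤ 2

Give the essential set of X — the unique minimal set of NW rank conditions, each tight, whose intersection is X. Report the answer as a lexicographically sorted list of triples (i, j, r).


Recovering R(i,j) via the rank-extension bound from the 23 conditions:

  0  0  0  1  1  1  1
  0  0  0  1  1  1  2
  0  0  1  2  2  2  3
  1  1  2  3  3  3  4
  1  2  3  4  4  4  5
  1  2  3  4  5  5  6
  1  2  3  4  5  6  7

the unique w with this rank table is (4, 7, 3, 1, 2, 5, 6).

D(w) has 10 cells with 3 SE-corners; essential set:

[(2, 3, 0), (2, 6, 1), (3, 2, 0)]


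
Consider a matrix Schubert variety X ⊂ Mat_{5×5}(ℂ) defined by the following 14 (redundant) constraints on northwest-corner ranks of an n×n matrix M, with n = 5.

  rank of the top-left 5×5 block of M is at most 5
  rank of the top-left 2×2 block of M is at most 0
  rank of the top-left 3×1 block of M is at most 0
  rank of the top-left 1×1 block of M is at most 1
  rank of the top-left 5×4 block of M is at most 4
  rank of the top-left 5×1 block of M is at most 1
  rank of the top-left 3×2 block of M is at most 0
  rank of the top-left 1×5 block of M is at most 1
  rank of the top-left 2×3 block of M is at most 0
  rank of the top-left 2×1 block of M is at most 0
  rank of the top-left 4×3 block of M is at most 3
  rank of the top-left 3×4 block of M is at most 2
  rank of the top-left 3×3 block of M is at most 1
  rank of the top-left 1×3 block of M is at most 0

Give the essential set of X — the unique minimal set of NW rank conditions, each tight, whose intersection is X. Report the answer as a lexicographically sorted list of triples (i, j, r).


The tightest implied rank at each (i,j), from the 14 conditions:

  row 1: 0 0 0 1 1
  row 2: 0 0 0 1 2
  row 3: 0 0 1 2 3
  row 4: 1 1 2 3 4
  row 5: 1 2 3 4 5

second differences of R give the permutation w = (4, 5, 3, 1, 2).

D(w) has 8 cells with 2 SE-corners; essential set:

[(2, 3, 0), (3, 2, 0)]


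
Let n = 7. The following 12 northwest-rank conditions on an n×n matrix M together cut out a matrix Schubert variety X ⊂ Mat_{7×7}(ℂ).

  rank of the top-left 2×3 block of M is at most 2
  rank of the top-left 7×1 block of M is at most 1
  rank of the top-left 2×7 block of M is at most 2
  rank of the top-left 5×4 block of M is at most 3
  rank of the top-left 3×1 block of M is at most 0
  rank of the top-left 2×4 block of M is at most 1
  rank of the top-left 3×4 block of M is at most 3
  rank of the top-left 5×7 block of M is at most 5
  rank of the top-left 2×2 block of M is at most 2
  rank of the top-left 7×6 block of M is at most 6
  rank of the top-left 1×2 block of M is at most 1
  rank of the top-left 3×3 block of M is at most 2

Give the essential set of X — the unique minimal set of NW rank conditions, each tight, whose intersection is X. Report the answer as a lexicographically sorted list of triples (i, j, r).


The tightest implied rank at each (i,j), from the 12 conditions:

  R[1]: 0, 1, 1, 1, 1, 1, 1
  R[2]: 0, 1, 1, 1, 2, 2, 2
  R[3]: 0, 1, 2, 2, 3, 3, 3
  R[4]: 1, 2, 3, 3, 4, 4, 4
  R[5]: 1, 2, 3, 3, 4, 5, 5
  R[6]: 1, 2, 3, 4, 5, 6, 6
  R[7]: 1, 2, 3, 4, 5, 6, 7

so w = (2, 5, 3, 1, 6, 4, 7).

D(w) has 6 cells with 3 SE-corners; essential set:

[(2, 4, 1), (3, 1, 0), (5, 4, 3)]


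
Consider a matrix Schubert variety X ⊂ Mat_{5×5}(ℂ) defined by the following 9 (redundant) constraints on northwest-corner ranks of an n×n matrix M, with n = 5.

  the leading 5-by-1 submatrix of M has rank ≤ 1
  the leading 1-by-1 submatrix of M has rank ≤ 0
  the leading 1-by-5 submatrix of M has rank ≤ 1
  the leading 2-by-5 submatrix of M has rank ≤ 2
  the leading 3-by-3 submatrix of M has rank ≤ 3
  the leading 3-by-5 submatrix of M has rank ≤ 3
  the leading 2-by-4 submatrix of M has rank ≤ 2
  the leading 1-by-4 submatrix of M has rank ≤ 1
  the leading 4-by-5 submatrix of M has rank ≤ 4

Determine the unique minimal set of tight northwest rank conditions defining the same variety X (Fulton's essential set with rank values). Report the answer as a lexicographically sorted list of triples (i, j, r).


Rank table r_w(5×5) implied by the 9 constraints:

  i=1: 0, 1, 1, 1, 1
  i=2: 1, 2, 2, 2, 2
  i=3: 1, 2, 3, 3, 3
  i=4: 1, 2, 3, 4, 4
  i=5: 1, 2, 3, 4, 5

so w = (2, 1, 3, 4, 5).

D(w) has 1 cell with 1 SE-corner; essential set:

[(1, 1, 0)]


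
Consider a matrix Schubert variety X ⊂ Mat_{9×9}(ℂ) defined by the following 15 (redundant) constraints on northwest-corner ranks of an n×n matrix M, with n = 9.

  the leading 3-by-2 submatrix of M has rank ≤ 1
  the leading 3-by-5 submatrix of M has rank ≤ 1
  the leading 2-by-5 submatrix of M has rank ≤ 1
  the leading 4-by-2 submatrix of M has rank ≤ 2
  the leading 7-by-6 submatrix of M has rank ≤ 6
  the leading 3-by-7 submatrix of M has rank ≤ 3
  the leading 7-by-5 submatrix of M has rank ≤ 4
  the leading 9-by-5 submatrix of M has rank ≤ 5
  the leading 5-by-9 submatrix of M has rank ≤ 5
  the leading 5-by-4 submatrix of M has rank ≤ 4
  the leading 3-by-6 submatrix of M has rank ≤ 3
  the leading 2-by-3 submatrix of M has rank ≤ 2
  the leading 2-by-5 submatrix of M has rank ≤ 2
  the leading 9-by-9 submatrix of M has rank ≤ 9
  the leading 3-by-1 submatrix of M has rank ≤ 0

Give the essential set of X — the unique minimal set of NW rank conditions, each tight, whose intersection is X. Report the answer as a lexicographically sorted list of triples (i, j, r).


Reconstructing r_w from the 15 given conditions:

  i=1: 0 | 1 | 1 | 1 | 1 | 1 | 1 | 1 | 1
  i=2: 0 | 1 | 1 | 1 | 1 | 2 | 2 | 2 | 2
  i=3: 0 | 1 | 1 | 1 | 1 | 2 | 3 | 3 | 3
  i=4: 1 | 2 | 2 | 2 | 2 | 3 | 4 | 4 | 4
  i=5: 1 | 2 | 3 | 3 | 3 | 4 | 5 | 5 | 5
  i=6: 1 | 2 | 3 | 4 | 4 | 5 | 6 | 6 | 6
  i=7: 1 | 2 | 3 | 4 | 4 | 5 | 6 | 7 | 7
  i=8: 1 | 2 | 3 | 4 | 5 | 6 | 7 | 8 | 8
  i=9: 1 | 2 | 3 | 4 | 5 | 6 | 7 | 8 | 9

the unique w with this rank table is (2, 6, 7, 1, 3, 4, 8, 5, 9).

Fulton essential set (3 of the 10 Rothe cells):

[(3, 1, 0), (3, 5, 1), (7, 5, 4)]
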